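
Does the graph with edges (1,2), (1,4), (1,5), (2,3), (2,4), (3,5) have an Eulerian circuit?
No (2 vertices have odd degree: {1, 2}; Eulerian circuit requires 0)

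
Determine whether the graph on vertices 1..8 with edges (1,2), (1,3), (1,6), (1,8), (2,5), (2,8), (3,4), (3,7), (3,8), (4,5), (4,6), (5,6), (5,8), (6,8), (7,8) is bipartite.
No (odd cycle of length 3: 6 -> 1 -> 8 -> 6)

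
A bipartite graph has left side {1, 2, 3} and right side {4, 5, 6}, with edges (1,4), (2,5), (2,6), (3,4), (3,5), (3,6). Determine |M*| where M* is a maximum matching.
3 (matching: (1,4), (2,6), (3,5); upper bound min(|L|,|R|) = min(3,3) = 3)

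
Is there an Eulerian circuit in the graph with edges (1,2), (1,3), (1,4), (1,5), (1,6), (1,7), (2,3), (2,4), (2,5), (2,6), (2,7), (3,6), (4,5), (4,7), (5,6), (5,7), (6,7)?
No (4 vertices have odd degree: {3, 5, 6, 7}; Eulerian circuit requires 0)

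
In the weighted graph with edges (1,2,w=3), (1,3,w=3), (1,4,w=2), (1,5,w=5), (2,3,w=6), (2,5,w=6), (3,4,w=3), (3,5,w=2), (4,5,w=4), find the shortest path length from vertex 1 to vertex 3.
3 (path: 1 -> 3; weights 3 = 3)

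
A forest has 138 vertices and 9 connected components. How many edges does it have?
129 (Each of the 9 component trees on V_i vertices has V_i - 1 edges; summing gives V - C = 138 - 9 = 129)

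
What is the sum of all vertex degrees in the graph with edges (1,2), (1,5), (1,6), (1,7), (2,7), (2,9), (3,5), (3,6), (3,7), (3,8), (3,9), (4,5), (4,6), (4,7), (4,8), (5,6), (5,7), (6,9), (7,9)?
38 (handshake: sum of degrees = 2|E| = 2 x 19 = 38)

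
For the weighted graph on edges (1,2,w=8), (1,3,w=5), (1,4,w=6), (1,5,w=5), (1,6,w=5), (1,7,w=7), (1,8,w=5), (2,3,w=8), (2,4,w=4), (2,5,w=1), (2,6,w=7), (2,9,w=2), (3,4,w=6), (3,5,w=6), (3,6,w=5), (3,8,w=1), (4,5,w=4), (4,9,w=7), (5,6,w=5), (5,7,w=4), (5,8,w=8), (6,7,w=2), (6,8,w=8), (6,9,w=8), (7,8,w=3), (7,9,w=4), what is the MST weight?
22 (MST edges: (1,5,w=5), (2,4,w=4), (2,5,w=1), (2,9,w=2), (3,8,w=1), (5,7,w=4), (6,7,w=2), (7,8,w=3); sum of weights 5 + 4 + 1 + 2 + 1 + 4 + 2 + 3 = 22)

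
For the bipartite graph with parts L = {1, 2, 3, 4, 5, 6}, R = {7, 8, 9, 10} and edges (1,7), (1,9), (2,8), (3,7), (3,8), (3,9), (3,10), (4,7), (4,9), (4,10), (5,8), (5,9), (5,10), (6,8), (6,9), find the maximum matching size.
4 (matching: (1,9), (2,8), (3,10), (4,7); upper bound min(|L|,|R|) = min(6,4) = 4)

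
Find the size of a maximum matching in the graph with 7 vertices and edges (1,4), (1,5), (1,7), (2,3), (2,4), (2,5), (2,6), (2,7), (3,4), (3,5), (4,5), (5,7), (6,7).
3 (matching: (2,6), (3,4), (5,7); upper bound floor(n/2) = floor(7/2) = 3)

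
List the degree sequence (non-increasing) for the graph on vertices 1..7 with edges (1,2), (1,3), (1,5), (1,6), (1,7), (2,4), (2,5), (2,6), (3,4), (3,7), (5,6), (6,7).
[5, 4, 4, 3, 3, 3, 2] (degrees: deg(1)=5, deg(2)=4, deg(3)=3, deg(4)=2, deg(5)=3, deg(6)=4, deg(7)=3)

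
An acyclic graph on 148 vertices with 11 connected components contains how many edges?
137 (Each of the 11 component trees on V_i vertices has V_i - 1 edges; summing gives V - C = 148 - 11 = 137)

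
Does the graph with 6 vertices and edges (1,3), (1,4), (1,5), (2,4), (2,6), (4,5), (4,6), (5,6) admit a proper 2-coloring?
No (odd cycle of length 3: 5 -> 1 -> 4 -> 5)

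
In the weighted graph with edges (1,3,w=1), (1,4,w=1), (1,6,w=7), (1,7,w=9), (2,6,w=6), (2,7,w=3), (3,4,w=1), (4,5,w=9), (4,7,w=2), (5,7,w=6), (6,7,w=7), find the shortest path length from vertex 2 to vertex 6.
6 (path: 2 -> 6; weights 6 = 6)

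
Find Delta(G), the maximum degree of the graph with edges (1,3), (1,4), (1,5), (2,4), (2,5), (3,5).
3 (attained at vertices 1, 5)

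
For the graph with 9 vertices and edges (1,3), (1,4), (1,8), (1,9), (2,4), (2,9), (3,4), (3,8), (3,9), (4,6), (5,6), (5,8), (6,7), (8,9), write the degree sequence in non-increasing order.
[4, 4, 4, 4, 4, 3, 2, 2, 1] (degrees: deg(1)=4, deg(2)=2, deg(3)=4, deg(4)=4, deg(5)=2, deg(6)=3, deg(7)=1, deg(8)=4, deg(9)=4)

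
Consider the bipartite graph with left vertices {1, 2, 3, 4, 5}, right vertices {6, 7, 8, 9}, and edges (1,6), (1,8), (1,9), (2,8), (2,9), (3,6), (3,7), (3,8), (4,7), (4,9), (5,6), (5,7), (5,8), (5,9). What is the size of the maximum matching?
4 (matching: (1,9), (2,8), (3,7), (5,6); upper bound min(|L|,|R|) = min(5,4) = 4)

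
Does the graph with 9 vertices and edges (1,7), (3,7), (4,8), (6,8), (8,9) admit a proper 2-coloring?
Yes. Partition: {1, 2, 3, 4, 5, 6, 9}, {7, 8}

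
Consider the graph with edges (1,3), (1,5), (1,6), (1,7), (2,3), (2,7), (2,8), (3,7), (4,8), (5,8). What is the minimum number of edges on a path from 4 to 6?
4 (path: 4 -> 8 -> 5 -> 1 -> 6, 4 edges)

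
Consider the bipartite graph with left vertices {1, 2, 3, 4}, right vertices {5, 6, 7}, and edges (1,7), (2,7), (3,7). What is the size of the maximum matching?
1 (matching: (1,7); upper bound min(|L|,|R|) = min(4,3) = 3)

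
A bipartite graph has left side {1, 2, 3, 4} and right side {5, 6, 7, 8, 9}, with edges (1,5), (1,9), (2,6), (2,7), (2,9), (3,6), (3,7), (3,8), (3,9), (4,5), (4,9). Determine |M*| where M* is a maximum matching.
4 (matching: (1,9), (2,7), (3,8), (4,5); upper bound min(|L|,|R|) = min(4,5) = 4)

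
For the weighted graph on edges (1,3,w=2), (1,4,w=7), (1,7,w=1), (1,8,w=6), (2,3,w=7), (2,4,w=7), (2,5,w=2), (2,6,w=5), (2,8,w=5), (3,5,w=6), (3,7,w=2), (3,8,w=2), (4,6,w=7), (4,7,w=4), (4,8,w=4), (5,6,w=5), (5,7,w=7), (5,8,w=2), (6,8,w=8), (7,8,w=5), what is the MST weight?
18 (MST edges: (1,3,w=2), (1,7,w=1), (2,5,w=2), (2,6,w=5), (3,8,w=2), (4,7,w=4), (5,8,w=2); sum of weights 2 + 1 + 2 + 5 + 2 + 4 + 2 = 18)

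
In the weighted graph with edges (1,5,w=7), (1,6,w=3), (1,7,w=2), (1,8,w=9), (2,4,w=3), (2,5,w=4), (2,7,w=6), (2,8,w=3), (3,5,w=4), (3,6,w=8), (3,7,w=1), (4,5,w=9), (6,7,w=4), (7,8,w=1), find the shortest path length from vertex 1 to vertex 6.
3 (path: 1 -> 6; weights 3 = 3)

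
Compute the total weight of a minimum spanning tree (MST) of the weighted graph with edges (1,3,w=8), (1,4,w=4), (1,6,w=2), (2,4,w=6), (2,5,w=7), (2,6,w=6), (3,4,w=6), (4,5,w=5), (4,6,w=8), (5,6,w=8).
23 (MST edges: (1,4,w=4), (1,6,w=2), (2,4,w=6), (3,4,w=6), (4,5,w=5); sum of weights 4 + 2 + 6 + 6 + 5 = 23)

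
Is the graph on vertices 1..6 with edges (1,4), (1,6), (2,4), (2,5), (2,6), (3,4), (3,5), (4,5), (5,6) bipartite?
No (odd cycle of length 3: 5 -> 6 -> 2 -> 5)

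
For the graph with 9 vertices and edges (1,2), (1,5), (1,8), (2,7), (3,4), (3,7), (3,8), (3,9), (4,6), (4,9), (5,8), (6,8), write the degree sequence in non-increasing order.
[4, 4, 3, 3, 2, 2, 2, 2, 2] (degrees: deg(1)=3, deg(2)=2, deg(3)=4, deg(4)=3, deg(5)=2, deg(6)=2, deg(7)=2, deg(8)=4, deg(9)=2)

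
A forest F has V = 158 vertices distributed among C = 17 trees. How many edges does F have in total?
141 (Each of the 17 component trees on V_i vertices has V_i - 1 edges; summing gives V - C = 158 - 17 = 141)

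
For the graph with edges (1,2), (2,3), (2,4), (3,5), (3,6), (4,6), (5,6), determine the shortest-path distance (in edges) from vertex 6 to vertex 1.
3 (path: 6 -> 3 -> 2 -> 1, 3 edges)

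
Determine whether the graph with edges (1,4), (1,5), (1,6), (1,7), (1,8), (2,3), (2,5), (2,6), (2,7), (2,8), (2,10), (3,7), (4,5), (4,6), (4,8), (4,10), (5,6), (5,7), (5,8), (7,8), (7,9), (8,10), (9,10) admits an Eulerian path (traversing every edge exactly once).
Yes (the graph is connected and exactly 2 vertices have odd degree: {1, 4}; any Eulerian path must start and end at those)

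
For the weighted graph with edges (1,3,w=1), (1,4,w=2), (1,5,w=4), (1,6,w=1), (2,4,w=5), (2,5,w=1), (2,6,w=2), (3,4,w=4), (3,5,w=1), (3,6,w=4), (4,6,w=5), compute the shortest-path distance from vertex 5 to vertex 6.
3 (path: 5 -> 2 -> 6; weights 1 + 2 = 3)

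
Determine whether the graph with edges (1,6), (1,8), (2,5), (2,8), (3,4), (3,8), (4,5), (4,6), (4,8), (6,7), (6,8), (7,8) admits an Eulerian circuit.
Yes (the graph is connected and all 8 vertices have even degree)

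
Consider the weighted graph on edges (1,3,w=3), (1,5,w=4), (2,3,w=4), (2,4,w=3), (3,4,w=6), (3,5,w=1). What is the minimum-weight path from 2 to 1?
7 (path: 2 -> 3 -> 1; weights 4 + 3 = 7)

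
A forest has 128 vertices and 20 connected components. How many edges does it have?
108 (Each of the 20 component trees on V_i vertices has V_i - 1 edges; summing gives V - C = 128 - 20 = 108)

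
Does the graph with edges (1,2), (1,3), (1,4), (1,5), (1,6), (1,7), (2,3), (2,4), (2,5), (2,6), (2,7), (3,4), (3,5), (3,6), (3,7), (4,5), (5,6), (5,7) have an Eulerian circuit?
Yes (the graph is connected and all 7 vertices have even degree)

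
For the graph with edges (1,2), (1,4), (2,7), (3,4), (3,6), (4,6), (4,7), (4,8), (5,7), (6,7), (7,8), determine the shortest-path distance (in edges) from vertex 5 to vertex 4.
2 (path: 5 -> 7 -> 4, 2 edges)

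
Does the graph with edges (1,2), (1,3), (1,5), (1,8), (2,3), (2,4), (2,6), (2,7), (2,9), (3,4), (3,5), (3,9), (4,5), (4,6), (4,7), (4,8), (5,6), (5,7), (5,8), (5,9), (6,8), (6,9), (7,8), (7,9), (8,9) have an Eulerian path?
No (4 vertices have odd degree: {3, 5, 6, 7}; Eulerian path requires 0 or 2)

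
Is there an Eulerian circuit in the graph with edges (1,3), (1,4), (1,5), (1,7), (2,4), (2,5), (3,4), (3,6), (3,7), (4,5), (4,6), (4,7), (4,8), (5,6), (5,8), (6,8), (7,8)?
No (2 vertices have odd degree: {4, 5}; Eulerian circuit requires 0)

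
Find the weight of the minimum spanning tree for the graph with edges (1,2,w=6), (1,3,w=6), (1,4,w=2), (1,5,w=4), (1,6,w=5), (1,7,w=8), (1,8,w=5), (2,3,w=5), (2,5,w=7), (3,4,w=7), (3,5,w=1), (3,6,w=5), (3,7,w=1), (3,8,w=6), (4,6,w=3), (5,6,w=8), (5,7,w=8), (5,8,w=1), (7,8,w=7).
17 (MST edges: (1,4,w=2), (1,5,w=4), (2,3,w=5), (3,5,w=1), (3,7,w=1), (4,6,w=3), (5,8,w=1); sum of weights 2 + 4 + 5 + 1 + 1 + 3 + 1 = 17)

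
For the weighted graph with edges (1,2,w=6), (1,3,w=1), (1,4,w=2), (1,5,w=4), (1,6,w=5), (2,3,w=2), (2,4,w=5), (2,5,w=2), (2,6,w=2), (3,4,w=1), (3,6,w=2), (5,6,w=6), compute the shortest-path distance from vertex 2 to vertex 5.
2 (path: 2 -> 5; weights 2 = 2)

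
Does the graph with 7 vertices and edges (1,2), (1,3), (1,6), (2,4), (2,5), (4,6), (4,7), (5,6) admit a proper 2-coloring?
Yes. Partition: {1, 4, 5}, {2, 3, 6, 7}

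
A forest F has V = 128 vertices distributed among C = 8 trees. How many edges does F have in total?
120 (Each of the 8 component trees on V_i vertices has V_i - 1 edges; summing gives V - C = 128 - 8 = 120)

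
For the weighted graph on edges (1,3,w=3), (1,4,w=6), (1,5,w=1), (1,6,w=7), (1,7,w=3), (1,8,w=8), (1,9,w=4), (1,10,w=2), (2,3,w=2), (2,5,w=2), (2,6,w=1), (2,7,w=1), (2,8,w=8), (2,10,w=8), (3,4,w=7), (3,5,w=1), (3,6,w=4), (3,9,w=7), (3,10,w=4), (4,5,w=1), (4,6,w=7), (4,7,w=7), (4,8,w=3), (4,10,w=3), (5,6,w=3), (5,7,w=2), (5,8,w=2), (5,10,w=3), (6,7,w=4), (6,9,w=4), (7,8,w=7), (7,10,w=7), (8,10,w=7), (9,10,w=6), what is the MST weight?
15 (MST edges: (1,5,w=1), (1,9,w=4), (1,10,w=2), (2,3,w=2), (2,6,w=1), (2,7,w=1), (3,5,w=1), (4,5,w=1), (5,8,w=2); sum of weights 1 + 4 + 2 + 2 + 1 + 1 + 1 + 1 + 2 = 15)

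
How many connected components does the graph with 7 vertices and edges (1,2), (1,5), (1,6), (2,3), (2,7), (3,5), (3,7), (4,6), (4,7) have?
1 (components: {1, 2, 3, 4, 5, 6, 7})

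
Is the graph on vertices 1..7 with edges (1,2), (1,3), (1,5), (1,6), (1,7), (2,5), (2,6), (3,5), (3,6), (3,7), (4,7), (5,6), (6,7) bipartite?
No (odd cycle of length 3: 3 -> 1 -> 7 -> 3)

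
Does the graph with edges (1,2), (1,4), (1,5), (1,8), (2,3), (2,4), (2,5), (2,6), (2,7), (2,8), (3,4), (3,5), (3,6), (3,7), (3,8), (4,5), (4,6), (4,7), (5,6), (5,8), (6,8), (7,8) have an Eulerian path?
Yes (the graph is connected and exactly 2 vertices have odd degree: {2, 6}; any Eulerian path must start and end at those)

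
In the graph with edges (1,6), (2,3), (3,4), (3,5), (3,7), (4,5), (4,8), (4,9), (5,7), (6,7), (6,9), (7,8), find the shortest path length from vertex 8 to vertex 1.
3 (path: 8 -> 7 -> 6 -> 1, 3 edges)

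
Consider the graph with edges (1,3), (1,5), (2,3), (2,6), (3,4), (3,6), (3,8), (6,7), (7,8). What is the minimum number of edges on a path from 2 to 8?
2 (path: 2 -> 3 -> 8, 2 edges)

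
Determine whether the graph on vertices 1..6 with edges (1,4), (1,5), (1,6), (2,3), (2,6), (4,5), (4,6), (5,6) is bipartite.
No (odd cycle of length 3: 6 -> 1 -> 5 -> 6)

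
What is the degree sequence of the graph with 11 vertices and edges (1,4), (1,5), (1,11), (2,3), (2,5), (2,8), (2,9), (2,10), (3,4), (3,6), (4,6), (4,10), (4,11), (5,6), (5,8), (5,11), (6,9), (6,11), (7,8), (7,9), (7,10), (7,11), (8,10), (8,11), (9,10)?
[6, 5, 5, 5, 5, 5, 5, 4, 4, 3, 3] (degrees: deg(1)=3, deg(2)=5, deg(3)=3, deg(4)=5, deg(5)=5, deg(6)=5, deg(7)=4, deg(8)=5, deg(9)=4, deg(10)=5, deg(11)=6)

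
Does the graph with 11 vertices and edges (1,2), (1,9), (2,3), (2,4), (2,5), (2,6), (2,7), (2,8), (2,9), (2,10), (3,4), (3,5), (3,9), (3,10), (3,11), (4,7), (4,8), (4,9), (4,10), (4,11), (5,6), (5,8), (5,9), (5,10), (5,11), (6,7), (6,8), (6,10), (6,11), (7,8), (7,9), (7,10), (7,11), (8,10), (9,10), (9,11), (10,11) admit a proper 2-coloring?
No (odd cycle of length 3: 9 -> 1 -> 2 -> 9)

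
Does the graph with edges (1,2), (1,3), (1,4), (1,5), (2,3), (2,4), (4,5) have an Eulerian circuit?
No (2 vertices have odd degree: {2, 4}; Eulerian circuit requires 0)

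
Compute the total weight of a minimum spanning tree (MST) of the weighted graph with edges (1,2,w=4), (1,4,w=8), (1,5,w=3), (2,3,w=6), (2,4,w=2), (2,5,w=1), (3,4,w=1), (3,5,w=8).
7 (MST edges: (1,5,w=3), (2,4,w=2), (2,5,w=1), (3,4,w=1); sum of weights 3 + 2 + 1 + 1 = 7)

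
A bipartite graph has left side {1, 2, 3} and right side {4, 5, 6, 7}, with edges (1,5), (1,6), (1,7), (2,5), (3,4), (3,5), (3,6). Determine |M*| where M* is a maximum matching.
3 (matching: (1,7), (2,5), (3,6); upper bound min(|L|,|R|) = min(3,4) = 3)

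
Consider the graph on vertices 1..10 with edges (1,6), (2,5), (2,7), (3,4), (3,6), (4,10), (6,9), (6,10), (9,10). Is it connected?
No, it has 3 components: {1, 3, 4, 6, 9, 10}, {2, 5, 7}, {8}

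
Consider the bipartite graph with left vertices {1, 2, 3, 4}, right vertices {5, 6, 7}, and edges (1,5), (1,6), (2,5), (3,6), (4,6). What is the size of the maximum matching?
2 (matching: (1,6), (2,5); upper bound min(|L|,|R|) = min(4,3) = 3)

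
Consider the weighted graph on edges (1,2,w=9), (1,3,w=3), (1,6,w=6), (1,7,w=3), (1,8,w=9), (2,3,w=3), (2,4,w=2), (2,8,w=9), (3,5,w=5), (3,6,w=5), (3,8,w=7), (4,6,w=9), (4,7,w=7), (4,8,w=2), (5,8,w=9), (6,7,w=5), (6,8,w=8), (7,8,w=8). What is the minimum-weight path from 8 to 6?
8 (path: 8 -> 6; weights 8 = 8)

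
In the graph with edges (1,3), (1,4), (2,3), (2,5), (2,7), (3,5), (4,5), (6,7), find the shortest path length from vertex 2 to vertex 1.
2 (path: 2 -> 3 -> 1, 2 edges)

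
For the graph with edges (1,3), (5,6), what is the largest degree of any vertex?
1 (attained at vertices 1, 3, 5, 6)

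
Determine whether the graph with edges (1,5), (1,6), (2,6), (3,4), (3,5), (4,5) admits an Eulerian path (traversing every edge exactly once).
Yes (the graph is connected and exactly 2 vertices have odd degree: {2, 5}; any Eulerian path must start and end at those)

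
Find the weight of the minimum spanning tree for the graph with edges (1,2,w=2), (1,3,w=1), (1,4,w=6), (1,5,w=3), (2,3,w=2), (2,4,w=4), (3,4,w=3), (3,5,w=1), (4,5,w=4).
7 (MST edges: (1,2,w=2), (1,3,w=1), (3,4,w=3), (3,5,w=1); sum of weights 2 + 1 + 3 + 1 = 7)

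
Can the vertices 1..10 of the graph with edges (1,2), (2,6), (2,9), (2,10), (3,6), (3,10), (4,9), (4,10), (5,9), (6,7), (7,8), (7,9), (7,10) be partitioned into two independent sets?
Yes. Partition: {1, 6, 8, 9, 10}, {2, 3, 4, 5, 7}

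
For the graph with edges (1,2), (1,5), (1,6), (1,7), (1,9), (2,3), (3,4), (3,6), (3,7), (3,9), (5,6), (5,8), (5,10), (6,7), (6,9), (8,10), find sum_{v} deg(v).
32 (handshake: sum of degrees = 2|E| = 2 x 16 = 32)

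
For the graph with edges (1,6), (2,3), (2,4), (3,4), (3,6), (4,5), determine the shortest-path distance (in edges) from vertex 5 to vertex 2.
2 (path: 5 -> 4 -> 2, 2 edges)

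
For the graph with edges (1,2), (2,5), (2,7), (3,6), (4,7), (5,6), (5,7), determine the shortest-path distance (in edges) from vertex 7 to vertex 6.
2 (path: 7 -> 5 -> 6, 2 edges)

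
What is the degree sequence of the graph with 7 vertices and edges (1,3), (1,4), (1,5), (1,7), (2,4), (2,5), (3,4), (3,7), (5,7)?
[4, 3, 3, 3, 3, 2, 0] (degrees: deg(1)=4, deg(2)=2, deg(3)=3, deg(4)=3, deg(5)=3, deg(6)=0, deg(7)=3)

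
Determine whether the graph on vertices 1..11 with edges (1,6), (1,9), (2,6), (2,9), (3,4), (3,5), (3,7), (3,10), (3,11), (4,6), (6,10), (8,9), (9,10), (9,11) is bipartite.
Yes. Partition: {1, 2, 4, 5, 7, 8, 10, 11}, {3, 6, 9}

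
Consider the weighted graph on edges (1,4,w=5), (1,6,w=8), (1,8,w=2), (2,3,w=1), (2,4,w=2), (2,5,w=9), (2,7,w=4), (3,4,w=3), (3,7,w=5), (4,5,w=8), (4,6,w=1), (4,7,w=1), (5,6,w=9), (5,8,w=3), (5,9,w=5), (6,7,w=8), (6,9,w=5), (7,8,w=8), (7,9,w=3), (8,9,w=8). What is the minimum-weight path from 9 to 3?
7 (path: 9 -> 7 -> 4 -> 3; weights 3 + 1 + 3 = 7)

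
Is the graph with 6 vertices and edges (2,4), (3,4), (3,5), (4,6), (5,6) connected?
No, it has 2 components: {1}, {2, 3, 4, 5, 6}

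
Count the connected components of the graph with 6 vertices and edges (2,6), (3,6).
4 (components: {1}, {2, 3, 6}, {4}, {5})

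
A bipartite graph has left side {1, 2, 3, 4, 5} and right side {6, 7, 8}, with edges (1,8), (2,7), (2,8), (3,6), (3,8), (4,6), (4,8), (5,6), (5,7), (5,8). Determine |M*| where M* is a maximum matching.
3 (matching: (1,8), (2,7), (3,6); upper bound min(|L|,|R|) = min(5,3) = 3)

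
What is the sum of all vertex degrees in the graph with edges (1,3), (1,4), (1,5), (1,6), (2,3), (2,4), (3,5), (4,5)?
16 (handshake: sum of degrees = 2|E| = 2 x 8 = 16)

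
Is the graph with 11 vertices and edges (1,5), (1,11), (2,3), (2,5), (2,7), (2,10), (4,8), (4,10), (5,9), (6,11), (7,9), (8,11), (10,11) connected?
Yes (BFS from 1 visits [1, 5, 11, 2, 9, 6, 8, 10, 3, 7, 4] — all 11 vertices reached)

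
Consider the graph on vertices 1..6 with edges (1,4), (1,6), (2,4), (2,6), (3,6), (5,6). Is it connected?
Yes (BFS from 1 visits [1, 4, 6, 2, 3, 5] — all 6 vertices reached)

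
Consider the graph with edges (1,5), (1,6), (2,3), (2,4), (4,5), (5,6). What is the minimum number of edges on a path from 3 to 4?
2 (path: 3 -> 2 -> 4, 2 edges)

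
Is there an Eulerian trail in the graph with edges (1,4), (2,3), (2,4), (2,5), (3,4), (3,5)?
No (4 vertices have odd degree: {1, 2, 3, 4}; Eulerian path requires 0 or 2)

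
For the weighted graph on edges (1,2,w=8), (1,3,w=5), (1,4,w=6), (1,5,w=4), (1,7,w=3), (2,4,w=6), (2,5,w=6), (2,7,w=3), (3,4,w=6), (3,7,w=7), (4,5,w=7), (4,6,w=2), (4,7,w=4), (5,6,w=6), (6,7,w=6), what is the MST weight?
21 (MST edges: (1,3,w=5), (1,5,w=4), (1,7,w=3), (2,7,w=3), (4,6,w=2), (4,7,w=4); sum of weights 5 + 4 + 3 + 3 + 2 + 4 = 21)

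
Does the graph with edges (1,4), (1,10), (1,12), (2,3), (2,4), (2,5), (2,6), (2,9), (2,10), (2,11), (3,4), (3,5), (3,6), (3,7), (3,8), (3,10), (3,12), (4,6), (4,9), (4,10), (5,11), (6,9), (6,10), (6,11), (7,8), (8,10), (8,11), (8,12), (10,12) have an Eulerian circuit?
No (6 vertices have odd degree: {1, 2, 5, 8, 9, 10}; Eulerian circuit requires 0)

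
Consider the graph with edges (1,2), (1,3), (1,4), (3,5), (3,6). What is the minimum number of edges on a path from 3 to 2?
2 (path: 3 -> 1 -> 2, 2 edges)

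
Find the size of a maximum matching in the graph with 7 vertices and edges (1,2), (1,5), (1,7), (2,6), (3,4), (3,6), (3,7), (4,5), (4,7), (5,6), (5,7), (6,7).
3 (matching: (1,7), (3,4), (5,6); upper bound floor(n/2) = floor(7/2) = 3)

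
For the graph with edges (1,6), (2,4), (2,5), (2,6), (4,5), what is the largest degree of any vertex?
3 (attained at vertex 2)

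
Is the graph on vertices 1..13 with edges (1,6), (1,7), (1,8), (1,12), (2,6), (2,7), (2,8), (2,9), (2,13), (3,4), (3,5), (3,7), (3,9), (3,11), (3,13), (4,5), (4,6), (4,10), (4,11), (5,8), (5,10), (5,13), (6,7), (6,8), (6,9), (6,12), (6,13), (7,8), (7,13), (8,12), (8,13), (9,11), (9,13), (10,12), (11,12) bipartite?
No (odd cycle of length 3: 8 -> 1 -> 6 -> 8)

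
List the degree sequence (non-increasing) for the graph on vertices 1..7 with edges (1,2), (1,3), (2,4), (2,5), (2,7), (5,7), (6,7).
[4, 3, 2, 2, 1, 1, 1] (degrees: deg(1)=2, deg(2)=4, deg(3)=1, deg(4)=1, deg(5)=2, deg(6)=1, deg(7)=3)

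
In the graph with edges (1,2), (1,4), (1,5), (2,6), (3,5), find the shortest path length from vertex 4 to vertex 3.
3 (path: 4 -> 1 -> 5 -> 3, 3 edges)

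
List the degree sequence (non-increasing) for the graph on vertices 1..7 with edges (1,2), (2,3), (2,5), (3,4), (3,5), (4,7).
[3, 3, 2, 2, 1, 1, 0] (degrees: deg(1)=1, deg(2)=3, deg(3)=3, deg(4)=2, deg(5)=2, deg(6)=0, deg(7)=1)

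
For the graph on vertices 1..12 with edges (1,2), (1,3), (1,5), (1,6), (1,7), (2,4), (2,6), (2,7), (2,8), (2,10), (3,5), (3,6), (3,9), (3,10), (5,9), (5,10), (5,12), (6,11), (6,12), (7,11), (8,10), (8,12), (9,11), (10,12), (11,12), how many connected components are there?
1 (components: {1, 2, 3, 4, 5, 6, 7, 8, 9, 10, 11, 12})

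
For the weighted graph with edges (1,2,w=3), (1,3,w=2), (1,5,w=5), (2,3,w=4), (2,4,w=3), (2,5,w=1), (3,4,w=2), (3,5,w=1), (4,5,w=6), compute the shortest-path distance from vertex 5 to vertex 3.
1 (path: 5 -> 3; weights 1 = 1)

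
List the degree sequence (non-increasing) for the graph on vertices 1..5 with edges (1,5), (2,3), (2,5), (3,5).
[3, 2, 2, 1, 0] (degrees: deg(1)=1, deg(2)=2, deg(3)=2, deg(4)=0, deg(5)=3)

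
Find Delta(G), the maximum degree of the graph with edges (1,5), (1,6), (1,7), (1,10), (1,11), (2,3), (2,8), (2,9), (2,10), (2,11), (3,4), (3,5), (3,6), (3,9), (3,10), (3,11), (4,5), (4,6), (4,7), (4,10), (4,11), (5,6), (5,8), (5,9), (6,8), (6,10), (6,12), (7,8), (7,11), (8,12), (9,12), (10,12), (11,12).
7 (attained at vertices 3, 6)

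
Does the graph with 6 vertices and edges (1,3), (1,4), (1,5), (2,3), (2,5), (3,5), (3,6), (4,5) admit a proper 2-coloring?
No (odd cycle of length 3: 5 -> 1 -> 4 -> 5)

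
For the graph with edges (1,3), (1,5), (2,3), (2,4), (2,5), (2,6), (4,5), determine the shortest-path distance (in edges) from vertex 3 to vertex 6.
2 (path: 3 -> 2 -> 6, 2 edges)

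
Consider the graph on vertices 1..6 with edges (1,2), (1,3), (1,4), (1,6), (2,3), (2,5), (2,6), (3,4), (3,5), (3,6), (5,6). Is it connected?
Yes (BFS from 1 visits [1, 2, 3, 4, 6, 5] — all 6 vertices reached)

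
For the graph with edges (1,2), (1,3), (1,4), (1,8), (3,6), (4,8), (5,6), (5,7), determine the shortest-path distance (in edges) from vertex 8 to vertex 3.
2 (path: 8 -> 1 -> 3, 2 edges)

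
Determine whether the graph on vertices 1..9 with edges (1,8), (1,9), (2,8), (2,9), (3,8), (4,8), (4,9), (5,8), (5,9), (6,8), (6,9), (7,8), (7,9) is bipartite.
Yes. Partition: {1, 2, 3, 4, 5, 6, 7}, {8, 9}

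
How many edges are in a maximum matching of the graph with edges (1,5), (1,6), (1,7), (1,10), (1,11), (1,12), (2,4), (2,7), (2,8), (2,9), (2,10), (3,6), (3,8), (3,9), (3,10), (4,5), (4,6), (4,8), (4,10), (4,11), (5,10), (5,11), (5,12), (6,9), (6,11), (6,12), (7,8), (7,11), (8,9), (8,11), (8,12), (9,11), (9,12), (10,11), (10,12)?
6 (matching: (1,5), (2,10), (3,9), (4,6), (7,11), (8,12); upper bound floor(n/2) = floor(12/2) = 6)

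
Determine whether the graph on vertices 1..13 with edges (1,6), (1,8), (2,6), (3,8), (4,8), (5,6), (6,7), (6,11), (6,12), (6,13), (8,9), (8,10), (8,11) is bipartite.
Yes. Partition: {1, 2, 3, 4, 5, 7, 9, 10, 11, 12, 13}, {6, 8}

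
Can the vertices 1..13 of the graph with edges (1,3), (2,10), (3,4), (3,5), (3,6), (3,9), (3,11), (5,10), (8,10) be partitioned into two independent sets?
Yes. Partition: {1, 2, 4, 5, 6, 7, 8, 9, 11, 12, 13}, {3, 10}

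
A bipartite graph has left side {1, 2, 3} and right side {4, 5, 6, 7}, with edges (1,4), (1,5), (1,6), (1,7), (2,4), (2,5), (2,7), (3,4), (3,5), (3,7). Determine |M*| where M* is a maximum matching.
3 (matching: (1,6), (2,7), (3,5); upper bound min(|L|,|R|) = min(3,4) = 3)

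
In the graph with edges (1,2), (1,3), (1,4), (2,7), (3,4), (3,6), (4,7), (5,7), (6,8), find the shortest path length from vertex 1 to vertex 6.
2 (path: 1 -> 3 -> 6, 2 edges)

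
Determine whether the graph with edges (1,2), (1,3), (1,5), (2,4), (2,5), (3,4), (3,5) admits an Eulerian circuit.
No (4 vertices have odd degree: {1, 2, 3, 5}; Eulerian circuit requires 0)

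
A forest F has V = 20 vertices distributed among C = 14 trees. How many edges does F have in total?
6 (Each of the 14 component trees on V_i vertices has V_i - 1 edges; summing gives V - C = 20 - 14 = 6)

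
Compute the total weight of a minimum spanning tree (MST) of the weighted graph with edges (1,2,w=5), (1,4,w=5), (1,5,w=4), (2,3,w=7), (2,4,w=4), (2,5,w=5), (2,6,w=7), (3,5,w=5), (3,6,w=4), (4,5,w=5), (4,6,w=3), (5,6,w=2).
17 (MST edges: (1,5,w=4), (2,4,w=4), (3,6,w=4), (4,6,w=3), (5,6,w=2); sum of weights 4 + 4 + 4 + 3 + 2 = 17)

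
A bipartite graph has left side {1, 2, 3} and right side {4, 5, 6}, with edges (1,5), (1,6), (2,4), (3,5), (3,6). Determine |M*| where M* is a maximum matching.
3 (matching: (1,6), (2,4), (3,5); upper bound min(|L|,|R|) = min(3,3) = 3)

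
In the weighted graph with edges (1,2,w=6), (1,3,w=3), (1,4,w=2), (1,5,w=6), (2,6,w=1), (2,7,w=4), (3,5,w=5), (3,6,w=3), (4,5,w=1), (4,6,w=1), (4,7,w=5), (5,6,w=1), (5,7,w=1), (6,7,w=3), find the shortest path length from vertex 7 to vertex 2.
3 (path: 7 -> 5 -> 6 -> 2; weights 1 + 1 + 1 = 3)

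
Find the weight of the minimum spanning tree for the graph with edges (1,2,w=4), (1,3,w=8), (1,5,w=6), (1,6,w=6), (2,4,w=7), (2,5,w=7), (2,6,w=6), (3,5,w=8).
31 (MST edges: (1,2,w=4), (1,3,w=8), (1,5,w=6), (1,6,w=6), (2,4,w=7); sum of weights 4 + 8 + 6 + 6 + 7 = 31)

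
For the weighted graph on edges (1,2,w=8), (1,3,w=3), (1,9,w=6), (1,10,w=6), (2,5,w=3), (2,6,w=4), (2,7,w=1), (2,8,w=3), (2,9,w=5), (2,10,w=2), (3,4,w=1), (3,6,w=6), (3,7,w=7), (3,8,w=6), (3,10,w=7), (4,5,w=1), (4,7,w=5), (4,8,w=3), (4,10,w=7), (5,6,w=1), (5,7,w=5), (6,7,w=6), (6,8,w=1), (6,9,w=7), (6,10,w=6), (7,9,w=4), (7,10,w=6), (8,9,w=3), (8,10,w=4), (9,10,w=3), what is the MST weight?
16 (MST edges: (1,3,w=3), (2,5,w=3), (2,7,w=1), (2,10,w=2), (3,4,w=1), (4,5,w=1), (5,6,w=1), (6,8,w=1), (8,9,w=3); sum of weights 3 + 3 + 1 + 2 + 1 + 1 + 1 + 1 + 3 = 16)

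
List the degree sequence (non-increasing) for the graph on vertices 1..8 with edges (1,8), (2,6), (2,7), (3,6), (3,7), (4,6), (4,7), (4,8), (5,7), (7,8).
[5, 3, 3, 3, 2, 2, 1, 1] (degrees: deg(1)=1, deg(2)=2, deg(3)=2, deg(4)=3, deg(5)=1, deg(6)=3, deg(7)=5, deg(8)=3)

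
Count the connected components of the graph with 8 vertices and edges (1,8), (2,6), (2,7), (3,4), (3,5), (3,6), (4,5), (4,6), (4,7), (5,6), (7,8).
1 (components: {1, 2, 3, 4, 5, 6, 7, 8})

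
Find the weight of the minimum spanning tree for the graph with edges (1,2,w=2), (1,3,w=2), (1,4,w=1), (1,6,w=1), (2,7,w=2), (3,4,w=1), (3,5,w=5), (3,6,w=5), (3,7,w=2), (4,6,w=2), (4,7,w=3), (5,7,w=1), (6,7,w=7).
8 (MST edges: (1,2,w=2), (1,4,w=1), (1,6,w=1), (2,7,w=2), (3,4,w=1), (5,7,w=1); sum of weights 2 + 1 + 1 + 2 + 1 + 1 = 8)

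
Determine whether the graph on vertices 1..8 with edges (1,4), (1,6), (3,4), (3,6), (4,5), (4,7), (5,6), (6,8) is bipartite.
Yes. Partition: {1, 2, 3, 5, 7, 8}, {4, 6}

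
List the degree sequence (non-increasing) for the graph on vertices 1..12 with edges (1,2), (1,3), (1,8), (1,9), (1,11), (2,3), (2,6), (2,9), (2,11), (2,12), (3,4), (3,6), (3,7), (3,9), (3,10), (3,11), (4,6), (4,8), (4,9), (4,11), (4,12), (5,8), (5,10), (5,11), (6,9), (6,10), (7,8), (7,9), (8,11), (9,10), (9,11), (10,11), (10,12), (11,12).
[9, 8, 8, 6, 6, 6, 5, 5, 5, 4, 3, 3] (degrees: deg(1)=5, deg(2)=6, deg(3)=8, deg(4)=6, deg(5)=3, deg(6)=5, deg(7)=3, deg(8)=5, deg(9)=8, deg(10)=6, deg(11)=9, deg(12)=4)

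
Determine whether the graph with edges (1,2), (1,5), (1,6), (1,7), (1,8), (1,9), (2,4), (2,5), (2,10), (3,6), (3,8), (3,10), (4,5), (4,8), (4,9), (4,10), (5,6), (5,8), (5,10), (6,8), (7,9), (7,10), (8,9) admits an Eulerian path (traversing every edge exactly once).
No (4 vertices have odd degree: {3, 4, 7, 10}; Eulerian path requires 0 or 2)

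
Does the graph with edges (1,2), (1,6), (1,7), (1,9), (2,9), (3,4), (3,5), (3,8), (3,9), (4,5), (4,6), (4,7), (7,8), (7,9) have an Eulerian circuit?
Yes (the graph is connected and all 9 vertices have even degree)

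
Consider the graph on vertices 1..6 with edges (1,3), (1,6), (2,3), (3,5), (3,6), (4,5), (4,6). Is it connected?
Yes (BFS from 1 visits [1, 3, 6, 2, 5, 4] — all 6 vertices reached)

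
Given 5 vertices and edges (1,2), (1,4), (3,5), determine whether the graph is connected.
No, it has 2 components: {1, 2, 4}, {3, 5}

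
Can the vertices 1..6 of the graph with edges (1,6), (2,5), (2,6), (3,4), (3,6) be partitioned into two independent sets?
Yes. Partition: {1, 2, 3}, {4, 5, 6}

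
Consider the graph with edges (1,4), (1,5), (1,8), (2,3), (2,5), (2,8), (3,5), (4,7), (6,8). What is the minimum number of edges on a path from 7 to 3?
4 (path: 7 -> 4 -> 1 -> 5 -> 3, 4 edges)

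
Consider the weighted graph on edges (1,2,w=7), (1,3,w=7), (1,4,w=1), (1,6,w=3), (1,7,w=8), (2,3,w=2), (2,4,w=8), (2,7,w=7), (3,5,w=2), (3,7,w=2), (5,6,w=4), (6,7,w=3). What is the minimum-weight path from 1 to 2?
7 (path: 1 -> 2; weights 7 = 7)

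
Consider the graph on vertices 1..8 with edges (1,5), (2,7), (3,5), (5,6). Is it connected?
No, it has 4 components: {1, 3, 5, 6}, {2, 7}, {4}, {8}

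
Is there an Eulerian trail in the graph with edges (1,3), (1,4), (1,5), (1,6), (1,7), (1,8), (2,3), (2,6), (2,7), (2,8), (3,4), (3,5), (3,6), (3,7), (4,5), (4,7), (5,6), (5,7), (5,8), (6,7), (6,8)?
Yes — and in fact it has an Eulerian circuit (the graph is connected and all 8 vertices have even degree)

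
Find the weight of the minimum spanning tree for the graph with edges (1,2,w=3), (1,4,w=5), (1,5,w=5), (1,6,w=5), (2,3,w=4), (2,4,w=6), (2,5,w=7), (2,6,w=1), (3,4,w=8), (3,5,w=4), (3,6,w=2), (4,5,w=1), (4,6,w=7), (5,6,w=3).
10 (MST edges: (1,2,w=3), (2,6,w=1), (3,6,w=2), (4,5,w=1), (5,6,w=3); sum of weights 3 + 1 + 2 + 1 + 3 = 10)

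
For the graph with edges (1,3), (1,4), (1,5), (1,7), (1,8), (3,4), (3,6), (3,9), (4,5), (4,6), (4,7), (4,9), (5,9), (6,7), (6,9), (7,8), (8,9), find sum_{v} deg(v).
34 (handshake: sum of degrees = 2|E| = 2 x 17 = 34)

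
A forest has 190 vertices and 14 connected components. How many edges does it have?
176 (Each of the 14 component trees on V_i vertices has V_i - 1 edges; summing gives V - C = 190 - 14 = 176)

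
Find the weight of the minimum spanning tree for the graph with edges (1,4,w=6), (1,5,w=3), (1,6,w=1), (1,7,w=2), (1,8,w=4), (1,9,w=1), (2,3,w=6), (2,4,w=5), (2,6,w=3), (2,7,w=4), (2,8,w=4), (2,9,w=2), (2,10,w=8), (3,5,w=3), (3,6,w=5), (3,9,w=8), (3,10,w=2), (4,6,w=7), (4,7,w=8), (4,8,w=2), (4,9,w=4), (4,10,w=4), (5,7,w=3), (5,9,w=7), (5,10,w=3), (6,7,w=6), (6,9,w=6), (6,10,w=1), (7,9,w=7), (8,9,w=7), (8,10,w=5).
18 (MST edges: (1,5,w=3), (1,6,w=1), (1,7,w=2), (1,8,w=4), (1,9,w=1), (2,9,w=2), (3,10,w=2), (4,8,w=2), (6,10,w=1); sum of weights 3 + 1 + 2 + 4 + 1 + 2 + 2 + 2 + 1 = 18)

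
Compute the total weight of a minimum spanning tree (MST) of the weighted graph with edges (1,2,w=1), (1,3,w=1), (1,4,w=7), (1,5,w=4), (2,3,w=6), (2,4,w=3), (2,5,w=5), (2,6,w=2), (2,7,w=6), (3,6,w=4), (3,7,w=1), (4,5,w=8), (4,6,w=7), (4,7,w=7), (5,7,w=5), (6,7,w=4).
12 (MST edges: (1,2,w=1), (1,3,w=1), (1,5,w=4), (2,4,w=3), (2,6,w=2), (3,7,w=1); sum of weights 1 + 1 + 4 + 3 + 2 + 1 = 12)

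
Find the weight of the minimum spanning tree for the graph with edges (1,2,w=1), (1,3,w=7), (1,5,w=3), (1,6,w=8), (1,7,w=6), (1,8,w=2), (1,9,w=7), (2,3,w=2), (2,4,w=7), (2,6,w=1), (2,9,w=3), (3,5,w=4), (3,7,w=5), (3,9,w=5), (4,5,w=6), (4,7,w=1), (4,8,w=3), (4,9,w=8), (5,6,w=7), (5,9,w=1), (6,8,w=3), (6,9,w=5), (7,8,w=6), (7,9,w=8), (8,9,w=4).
14 (MST edges: (1,2,w=1), (1,5,w=3), (1,8,w=2), (2,3,w=2), (2,6,w=1), (4,7,w=1), (4,8,w=3), (5,9,w=1); sum of weights 1 + 3 + 2 + 2 + 1 + 1 + 3 + 1 = 14)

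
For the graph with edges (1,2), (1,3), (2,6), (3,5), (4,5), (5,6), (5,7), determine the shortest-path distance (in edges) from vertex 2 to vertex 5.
2 (path: 2 -> 6 -> 5, 2 edges)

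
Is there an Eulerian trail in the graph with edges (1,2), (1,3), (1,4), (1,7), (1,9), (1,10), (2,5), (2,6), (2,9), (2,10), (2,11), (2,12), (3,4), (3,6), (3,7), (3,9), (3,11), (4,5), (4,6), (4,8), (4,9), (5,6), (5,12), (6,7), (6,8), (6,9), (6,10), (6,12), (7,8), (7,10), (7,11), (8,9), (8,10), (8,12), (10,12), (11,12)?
Yes (the graph is connected and exactly 2 vertices have odd degree: {2, 6}; any Eulerian path must start and end at those)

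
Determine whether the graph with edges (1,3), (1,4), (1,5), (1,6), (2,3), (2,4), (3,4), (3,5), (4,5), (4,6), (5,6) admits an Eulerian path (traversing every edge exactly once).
Yes (the graph is connected and exactly 2 vertices have odd degree: {4, 6}; any Eulerian path must start and end at those)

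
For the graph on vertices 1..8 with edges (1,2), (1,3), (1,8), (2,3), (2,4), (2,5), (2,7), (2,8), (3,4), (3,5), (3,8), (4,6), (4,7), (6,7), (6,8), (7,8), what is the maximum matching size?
4 (matching: (1,3), (2,5), (4,6), (7,8); upper bound floor(n/2) = floor(8/2) = 4)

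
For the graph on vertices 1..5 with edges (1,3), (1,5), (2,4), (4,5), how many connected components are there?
1 (components: {1, 2, 3, 4, 5})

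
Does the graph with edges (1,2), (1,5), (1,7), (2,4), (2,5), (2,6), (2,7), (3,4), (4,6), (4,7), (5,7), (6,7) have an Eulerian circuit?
No (6 vertices have odd degree: {1, 2, 3, 5, 6, 7}; Eulerian circuit requires 0)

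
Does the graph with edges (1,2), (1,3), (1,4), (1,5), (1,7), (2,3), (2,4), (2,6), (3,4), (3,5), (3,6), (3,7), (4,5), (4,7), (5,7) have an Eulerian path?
Yes (the graph is connected and exactly 2 vertices have odd degree: {1, 4}; any Eulerian path must start and end at those)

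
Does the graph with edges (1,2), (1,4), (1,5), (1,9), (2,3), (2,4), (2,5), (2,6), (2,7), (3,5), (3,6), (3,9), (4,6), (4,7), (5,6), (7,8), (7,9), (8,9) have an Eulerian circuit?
Yes (the graph is connected and all 9 vertices have even degree)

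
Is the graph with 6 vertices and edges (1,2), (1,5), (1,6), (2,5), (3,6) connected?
No, it has 2 components: {1, 2, 3, 5, 6}, {4}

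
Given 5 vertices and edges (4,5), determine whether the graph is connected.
No, it has 4 components: {1}, {2}, {3}, {4, 5}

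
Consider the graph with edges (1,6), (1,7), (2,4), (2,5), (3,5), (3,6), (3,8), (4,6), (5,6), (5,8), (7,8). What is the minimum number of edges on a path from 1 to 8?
2 (path: 1 -> 7 -> 8, 2 edges)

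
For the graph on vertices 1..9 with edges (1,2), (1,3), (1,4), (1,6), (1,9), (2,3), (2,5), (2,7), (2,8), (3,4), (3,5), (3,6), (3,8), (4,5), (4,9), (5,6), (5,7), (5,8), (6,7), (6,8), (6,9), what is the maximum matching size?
4 (matching: (2,8), (3,5), (4,9), (6,7); upper bound floor(n/2) = floor(9/2) = 4)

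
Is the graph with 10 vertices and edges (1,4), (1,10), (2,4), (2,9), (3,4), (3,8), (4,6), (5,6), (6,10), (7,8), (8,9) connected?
Yes (BFS from 1 visits [1, 4, 10, 2, 3, 6, 9, 8, 5, 7] — all 10 vertices reached)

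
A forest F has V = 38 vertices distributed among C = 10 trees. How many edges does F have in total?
28 (Each of the 10 component trees on V_i vertices has V_i - 1 edges; summing gives V - C = 38 - 10 = 28)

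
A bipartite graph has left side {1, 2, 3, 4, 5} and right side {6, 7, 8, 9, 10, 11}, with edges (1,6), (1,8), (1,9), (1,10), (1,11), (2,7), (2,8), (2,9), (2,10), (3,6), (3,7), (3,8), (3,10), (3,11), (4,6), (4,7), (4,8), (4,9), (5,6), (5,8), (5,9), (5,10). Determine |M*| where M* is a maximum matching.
5 (matching: (1,11), (2,10), (3,8), (4,7), (5,9); upper bound min(|L|,|R|) = min(5,6) = 5)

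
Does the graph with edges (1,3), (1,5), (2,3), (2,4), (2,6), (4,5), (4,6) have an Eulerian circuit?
No (2 vertices have odd degree: {2, 4}; Eulerian circuit requires 0)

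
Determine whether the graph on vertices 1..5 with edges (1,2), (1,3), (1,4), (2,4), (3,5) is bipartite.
No (odd cycle of length 3: 2 -> 1 -> 4 -> 2)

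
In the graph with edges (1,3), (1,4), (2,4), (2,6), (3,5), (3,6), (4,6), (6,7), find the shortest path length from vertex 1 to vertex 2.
2 (path: 1 -> 4 -> 2, 2 edges)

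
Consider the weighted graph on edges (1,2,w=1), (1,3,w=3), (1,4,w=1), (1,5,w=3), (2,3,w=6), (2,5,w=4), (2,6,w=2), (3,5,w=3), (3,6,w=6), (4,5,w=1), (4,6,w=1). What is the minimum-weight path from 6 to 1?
2 (path: 6 -> 4 -> 1; weights 1 + 1 = 2)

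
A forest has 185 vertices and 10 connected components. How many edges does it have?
175 (Each of the 10 component trees on V_i vertices has V_i - 1 edges; summing gives V - C = 185 - 10 = 175)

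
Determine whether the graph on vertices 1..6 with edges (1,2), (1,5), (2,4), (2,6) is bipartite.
Yes. Partition: {1, 3, 4, 6}, {2, 5}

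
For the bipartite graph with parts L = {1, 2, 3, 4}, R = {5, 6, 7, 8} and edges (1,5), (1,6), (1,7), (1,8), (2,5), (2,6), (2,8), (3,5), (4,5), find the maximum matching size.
3 (matching: (1,7), (2,8), (3,5); upper bound min(|L|,|R|) = min(4,4) = 4)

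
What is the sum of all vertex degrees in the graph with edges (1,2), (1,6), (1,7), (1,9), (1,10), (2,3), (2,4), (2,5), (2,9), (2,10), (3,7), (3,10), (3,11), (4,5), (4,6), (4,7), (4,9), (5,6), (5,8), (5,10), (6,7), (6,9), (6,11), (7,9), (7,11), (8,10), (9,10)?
54 (handshake: sum of degrees = 2|E| = 2 x 27 = 54)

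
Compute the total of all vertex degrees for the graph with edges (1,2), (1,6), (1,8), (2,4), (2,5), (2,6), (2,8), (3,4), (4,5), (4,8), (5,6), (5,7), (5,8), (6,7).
28 (handshake: sum of degrees = 2|E| = 2 x 14 = 28)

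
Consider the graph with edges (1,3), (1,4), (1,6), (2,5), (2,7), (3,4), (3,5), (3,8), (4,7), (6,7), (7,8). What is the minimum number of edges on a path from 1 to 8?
2 (path: 1 -> 3 -> 8, 2 edges)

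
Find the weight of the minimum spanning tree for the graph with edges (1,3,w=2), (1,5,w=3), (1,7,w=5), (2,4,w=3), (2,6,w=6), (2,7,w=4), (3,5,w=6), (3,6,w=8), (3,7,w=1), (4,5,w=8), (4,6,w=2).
15 (MST edges: (1,3,w=2), (1,5,w=3), (2,4,w=3), (2,7,w=4), (3,7,w=1), (4,6,w=2); sum of weights 2 + 3 + 3 + 4 + 1 + 2 = 15)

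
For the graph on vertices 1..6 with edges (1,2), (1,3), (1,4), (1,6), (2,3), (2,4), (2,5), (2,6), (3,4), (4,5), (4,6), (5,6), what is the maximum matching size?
3 (matching: (1,6), (2,3), (4,5); upper bound floor(n/2) = floor(6/2) = 3)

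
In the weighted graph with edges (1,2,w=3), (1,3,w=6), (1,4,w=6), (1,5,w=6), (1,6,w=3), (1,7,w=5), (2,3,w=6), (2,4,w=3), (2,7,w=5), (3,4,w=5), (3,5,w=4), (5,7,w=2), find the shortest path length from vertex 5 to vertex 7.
2 (path: 5 -> 7; weights 2 = 2)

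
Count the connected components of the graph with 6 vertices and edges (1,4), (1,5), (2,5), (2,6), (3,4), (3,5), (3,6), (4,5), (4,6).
1 (components: {1, 2, 3, 4, 5, 6})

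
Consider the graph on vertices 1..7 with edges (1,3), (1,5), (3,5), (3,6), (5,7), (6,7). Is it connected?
No, it has 3 components: {1, 3, 5, 6, 7}, {2}, {4}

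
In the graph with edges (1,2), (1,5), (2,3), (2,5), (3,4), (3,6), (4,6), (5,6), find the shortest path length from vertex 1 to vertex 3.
2 (path: 1 -> 2 -> 3, 2 edges)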